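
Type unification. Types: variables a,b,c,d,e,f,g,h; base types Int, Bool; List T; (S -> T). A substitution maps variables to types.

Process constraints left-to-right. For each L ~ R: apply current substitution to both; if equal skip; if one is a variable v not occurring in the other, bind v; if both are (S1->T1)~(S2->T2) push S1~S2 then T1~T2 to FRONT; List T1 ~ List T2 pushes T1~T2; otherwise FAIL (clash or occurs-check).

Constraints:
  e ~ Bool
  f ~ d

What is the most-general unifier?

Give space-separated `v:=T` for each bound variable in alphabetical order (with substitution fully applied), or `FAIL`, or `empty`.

step 1: unify e ~ Bool  [subst: {-} | 1 pending]
  bind e := Bool
step 2: unify f ~ d  [subst: {e:=Bool} | 0 pending]
  bind f := d

Answer: e:=Bool f:=d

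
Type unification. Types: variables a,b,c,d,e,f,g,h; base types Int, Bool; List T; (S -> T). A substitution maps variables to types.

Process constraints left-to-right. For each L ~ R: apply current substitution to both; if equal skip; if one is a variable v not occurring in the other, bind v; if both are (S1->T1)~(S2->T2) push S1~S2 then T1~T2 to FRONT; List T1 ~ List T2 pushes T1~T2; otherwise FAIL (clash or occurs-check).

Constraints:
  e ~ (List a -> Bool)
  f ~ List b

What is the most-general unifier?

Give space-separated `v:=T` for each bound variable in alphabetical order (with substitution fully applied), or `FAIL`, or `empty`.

step 1: unify e ~ (List a -> Bool)  [subst: {-} | 1 pending]
  bind e := (List a -> Bool)
step 2: unify f ~ List b  [subst: {e:=(List a -> Bool)} | 0 pending]
  bind f := List b

Answer: e:=(List a -> Bool) f:=List b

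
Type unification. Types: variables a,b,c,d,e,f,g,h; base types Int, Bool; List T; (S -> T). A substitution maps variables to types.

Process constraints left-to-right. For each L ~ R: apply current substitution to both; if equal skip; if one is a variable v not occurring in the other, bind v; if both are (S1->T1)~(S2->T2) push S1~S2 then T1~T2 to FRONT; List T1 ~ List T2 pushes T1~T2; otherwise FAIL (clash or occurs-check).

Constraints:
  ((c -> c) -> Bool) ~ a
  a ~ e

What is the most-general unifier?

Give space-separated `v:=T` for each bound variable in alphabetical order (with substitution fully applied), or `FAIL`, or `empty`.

step 1: unify ((c -> c) -> Bool) ~ a  [subst: {-} | 1 pending]
  bind a := ((c -> c) -> Bool)
step 2: unify ((c -> c) -> Bool) ~ e  [subst: {a:=((c -> c) -> Bool)} | 0 pending]
  bind e := ((c -> c) -> Bool)

Answer: a:=((c -> c) -> Bool) e:=((c -> c) -> Bool)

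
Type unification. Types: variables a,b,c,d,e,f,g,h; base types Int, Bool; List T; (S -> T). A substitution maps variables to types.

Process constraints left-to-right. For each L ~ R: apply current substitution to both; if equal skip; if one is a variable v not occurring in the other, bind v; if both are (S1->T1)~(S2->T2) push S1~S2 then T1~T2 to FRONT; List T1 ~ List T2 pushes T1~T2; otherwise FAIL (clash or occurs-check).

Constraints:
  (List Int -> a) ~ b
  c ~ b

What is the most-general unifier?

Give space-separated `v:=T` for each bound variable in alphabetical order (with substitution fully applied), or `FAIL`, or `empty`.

step 1: unify (List Int -> a) ~ b  [subst: {-} | 1 pending]
  bind b := (List Int -> a)
step 2: unify c ~ (List Int -> a)  [subst: {b:=(List Int -> a)} | 0 pending]
  bind c := (List Int -> a)

Answer: b:=(List Int -> a) c:=(List Int -> a)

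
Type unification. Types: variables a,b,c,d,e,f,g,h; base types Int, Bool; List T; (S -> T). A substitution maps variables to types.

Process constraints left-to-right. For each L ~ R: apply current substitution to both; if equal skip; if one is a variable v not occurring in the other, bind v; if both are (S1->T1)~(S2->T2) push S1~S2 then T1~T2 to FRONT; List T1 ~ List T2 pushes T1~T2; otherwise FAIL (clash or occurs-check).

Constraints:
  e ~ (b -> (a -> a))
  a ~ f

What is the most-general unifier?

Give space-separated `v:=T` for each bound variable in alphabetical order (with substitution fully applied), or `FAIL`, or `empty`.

step 1: unify e ~ (b -> (a -> a))  [subst: {-} | 1 pending]
  bind e := (b -> (a -> a))
step 2: unify a ~ f  [subst: {e:=(b -> (a -> a))} | 0 pending]
  bind a := f

Answer: a:=f e:=(b -> (f -> f))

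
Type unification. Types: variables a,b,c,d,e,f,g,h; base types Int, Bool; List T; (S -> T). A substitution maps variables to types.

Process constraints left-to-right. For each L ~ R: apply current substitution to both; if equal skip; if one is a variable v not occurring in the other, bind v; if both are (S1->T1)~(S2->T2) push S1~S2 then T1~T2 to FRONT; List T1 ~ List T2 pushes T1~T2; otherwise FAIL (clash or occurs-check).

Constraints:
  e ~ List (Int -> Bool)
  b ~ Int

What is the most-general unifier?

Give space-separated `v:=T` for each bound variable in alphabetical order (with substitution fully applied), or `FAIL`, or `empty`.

step 1: unify e ~ List (Int -> Bool)  [subst: {-} | 1 pending]
  bind e := List (Int -> Bool)
step 2: unify b ~ Int  [subst: {e:=List (Int -> Bool)} | 0 pending]
  bind b := Int

Answer: b:=Int e:=List (Int -> Bool)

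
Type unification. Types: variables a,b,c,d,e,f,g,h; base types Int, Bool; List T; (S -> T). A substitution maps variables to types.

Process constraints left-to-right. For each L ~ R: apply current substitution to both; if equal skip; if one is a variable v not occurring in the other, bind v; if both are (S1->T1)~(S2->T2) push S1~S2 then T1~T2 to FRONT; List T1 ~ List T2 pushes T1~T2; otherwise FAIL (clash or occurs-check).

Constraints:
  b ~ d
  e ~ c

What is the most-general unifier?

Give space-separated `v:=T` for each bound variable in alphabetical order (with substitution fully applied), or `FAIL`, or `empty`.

Answer: b:=d e:=c

Derivation:
step 1: unify b ~ d  [subst: {-} | 1 pending]
  bind b := d
step 2: unify e ~ c  [subst: {b:=d} | 0 pending]
  bind e := c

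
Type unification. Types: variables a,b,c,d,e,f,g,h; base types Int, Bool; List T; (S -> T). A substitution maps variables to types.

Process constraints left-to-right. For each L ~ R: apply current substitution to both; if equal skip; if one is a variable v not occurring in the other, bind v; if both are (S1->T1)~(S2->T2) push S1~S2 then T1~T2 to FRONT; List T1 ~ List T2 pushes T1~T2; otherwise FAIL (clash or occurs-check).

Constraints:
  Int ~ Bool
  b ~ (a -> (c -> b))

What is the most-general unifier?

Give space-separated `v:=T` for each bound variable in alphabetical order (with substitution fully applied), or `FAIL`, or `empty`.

step 1: unify Int ~ Bool  [subst: {-} | 1 pending]
  clash: Int vs Bool

Answer: FAIL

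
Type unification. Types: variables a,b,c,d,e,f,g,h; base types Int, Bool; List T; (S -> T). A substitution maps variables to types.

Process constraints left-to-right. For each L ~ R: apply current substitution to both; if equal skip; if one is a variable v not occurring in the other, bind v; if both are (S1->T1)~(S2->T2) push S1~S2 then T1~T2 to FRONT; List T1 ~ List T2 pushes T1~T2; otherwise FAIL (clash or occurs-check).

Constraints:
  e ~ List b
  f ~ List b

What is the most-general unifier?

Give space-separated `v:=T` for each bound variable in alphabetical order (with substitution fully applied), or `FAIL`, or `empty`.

Answer: e:=List b f:=List b

Derivation:
step 1: unify e ~ List b  [subst: {-} | 1 pending]
  bind e := List b
step 2: unify f ~ List b  [subst: {e:=List b} | 0 pending]
  bind f := List b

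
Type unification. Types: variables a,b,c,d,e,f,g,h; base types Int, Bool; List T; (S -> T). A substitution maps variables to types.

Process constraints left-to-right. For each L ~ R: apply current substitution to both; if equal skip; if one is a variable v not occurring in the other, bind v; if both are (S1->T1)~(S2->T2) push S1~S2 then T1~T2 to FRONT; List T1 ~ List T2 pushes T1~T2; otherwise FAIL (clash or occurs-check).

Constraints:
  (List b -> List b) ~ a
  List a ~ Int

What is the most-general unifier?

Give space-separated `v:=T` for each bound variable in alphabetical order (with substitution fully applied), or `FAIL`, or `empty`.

step 1: unify (List b -> List b) ~ a  [subst: {-} | 1 pending]
  bind a := (List b -> List b)
step 2: unify List (List b -> List b) ~ Int  [subst: {a:=(List b -> List b)} | 0 pending]
  clash: List (List b -> List b) vs Int

Answer: FAIL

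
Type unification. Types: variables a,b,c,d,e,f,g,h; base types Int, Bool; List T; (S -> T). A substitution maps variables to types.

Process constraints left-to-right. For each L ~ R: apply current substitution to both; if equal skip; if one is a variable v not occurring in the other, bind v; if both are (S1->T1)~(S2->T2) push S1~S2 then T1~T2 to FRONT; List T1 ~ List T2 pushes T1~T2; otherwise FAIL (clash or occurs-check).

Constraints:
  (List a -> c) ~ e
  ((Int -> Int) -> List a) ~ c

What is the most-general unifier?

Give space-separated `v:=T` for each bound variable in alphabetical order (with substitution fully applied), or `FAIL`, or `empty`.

Answer: c:=((Int -> Int) -> List a) e:=(List a -> ((Int -> Int) -> List a))

Derivation:
step 1: unify (List a -> c) ~ e  [subst: {-} | 1 pending]
  bind e := (List a -> c)
step 2: unify ((Int -> Int) -> List a) ~ c  [subst: {e:=(List a -> c)} | 0 pending]
  bind c := ((Int -> Int) -> List a)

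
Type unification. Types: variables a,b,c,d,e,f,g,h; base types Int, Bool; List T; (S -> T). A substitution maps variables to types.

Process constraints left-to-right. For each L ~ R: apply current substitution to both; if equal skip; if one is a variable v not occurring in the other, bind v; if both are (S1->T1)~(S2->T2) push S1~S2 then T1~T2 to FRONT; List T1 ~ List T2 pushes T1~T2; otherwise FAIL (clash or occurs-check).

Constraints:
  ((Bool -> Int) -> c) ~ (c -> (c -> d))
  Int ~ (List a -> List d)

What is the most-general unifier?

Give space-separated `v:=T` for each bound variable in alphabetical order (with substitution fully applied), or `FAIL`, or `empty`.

step 1: unify ((Bool -> Int) -> c) ~ (c -> (c -> d))  [subst: {-} | 1 pending]
  -> decompose arrow: push (Bool -> Int)~c, c~(c -> d)
step 2: unify (Bool -> Int) ~ c  [subst: {-} | 2 pending]
  bind c := (Bool -> Int)
step 3: unify (Bool -> Int) ~ ((Bool -> Int) -> d)  [subst: {c:=(Bool -> Int)} | 1 pending]
  -> decompose arrow: push Bool~(Bool -> Int), Int~d
step 4: unify Bool ~ (Bool -> Int)  [subst: {c:=(Bool -> Int)} | 2 pending]
  clash: Bool vs (Bool -> Int)

Answer: FAIL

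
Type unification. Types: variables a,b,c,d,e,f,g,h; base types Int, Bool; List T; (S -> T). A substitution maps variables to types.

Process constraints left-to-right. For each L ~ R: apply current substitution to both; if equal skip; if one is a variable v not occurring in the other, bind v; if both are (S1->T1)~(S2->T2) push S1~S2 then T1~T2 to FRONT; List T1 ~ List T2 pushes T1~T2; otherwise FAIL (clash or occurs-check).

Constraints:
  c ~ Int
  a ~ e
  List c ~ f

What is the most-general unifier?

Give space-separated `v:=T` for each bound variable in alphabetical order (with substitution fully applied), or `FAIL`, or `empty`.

step 1: unify c ~ Int  [subst: {-} | 2 pending]
  bind c := Int
step 2: unify a ~ e  [subst: {c:=Int} | 1 pending]
  bind a := e
step 3: unify List Int ~ f  [subst: {c:=Int, a:=e} | 0 pending]
  bind f := List Int

Answer: a:=e c:=Int f:=List Int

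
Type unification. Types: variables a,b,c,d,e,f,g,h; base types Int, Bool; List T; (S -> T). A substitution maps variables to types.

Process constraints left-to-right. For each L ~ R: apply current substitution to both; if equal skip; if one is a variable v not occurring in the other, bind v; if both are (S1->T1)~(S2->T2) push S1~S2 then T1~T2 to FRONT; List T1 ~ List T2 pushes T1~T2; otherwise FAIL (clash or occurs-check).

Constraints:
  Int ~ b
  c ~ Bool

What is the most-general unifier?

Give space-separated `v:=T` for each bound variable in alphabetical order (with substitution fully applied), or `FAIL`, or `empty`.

step 1: unify Int ~ b  [subst: {-} | 1 pending]
  bind b := Int
step 2: unify c ~ Bool  [subst: {b:=Int} | 0 pending]
  bind c := Bool

Answer: b:=Int c:=Bool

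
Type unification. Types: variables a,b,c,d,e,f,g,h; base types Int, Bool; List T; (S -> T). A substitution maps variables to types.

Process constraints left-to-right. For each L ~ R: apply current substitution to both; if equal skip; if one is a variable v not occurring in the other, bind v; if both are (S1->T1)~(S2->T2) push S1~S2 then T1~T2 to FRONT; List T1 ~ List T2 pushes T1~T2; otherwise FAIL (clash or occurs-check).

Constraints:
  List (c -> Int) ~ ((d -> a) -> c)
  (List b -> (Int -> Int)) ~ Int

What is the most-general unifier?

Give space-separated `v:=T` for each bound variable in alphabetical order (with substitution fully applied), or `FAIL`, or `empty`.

Answer: FAIL

Derivation:
step 1: unify List (c -> Int) ~ ((d -> a) -> c)  [subst: {-} | 1 pending]
  clash: List (c -> Int) vs ((d -> a) -> c)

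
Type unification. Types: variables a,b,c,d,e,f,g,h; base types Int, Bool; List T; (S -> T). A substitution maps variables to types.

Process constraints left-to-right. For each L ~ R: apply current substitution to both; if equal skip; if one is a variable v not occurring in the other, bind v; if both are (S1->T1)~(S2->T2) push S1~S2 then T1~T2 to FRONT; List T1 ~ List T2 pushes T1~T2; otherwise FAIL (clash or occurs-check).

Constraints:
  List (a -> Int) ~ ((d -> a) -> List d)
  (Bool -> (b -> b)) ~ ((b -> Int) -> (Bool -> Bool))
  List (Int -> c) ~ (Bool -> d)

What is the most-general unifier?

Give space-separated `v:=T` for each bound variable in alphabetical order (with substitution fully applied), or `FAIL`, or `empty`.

Answer: FAIL

Derivation:
step 1: unify List (a -> Int) ~ ((d -> a) -> List d)  [subst: {-} | 2 pending]
  clash: List (a -> Int) vs ((d -> a) -> List d)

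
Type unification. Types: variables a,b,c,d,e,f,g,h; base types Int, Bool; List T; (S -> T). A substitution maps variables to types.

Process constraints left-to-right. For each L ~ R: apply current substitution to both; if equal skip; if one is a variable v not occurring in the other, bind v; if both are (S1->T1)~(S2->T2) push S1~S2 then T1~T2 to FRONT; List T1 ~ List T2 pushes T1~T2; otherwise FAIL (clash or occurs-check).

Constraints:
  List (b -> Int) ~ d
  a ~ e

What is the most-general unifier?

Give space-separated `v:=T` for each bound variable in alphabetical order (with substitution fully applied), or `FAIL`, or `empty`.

Answer: a:=e d:=List (b -> Int)

Derivation:
step 1: unify List (b -> Int) ~ d  [subst: {-} | 1 pending]
  bind d := List (b -> Int)
step 2: unify a ~ e  [subst: {d:=List (b -> Int)} | 0 pending]
  bind a := e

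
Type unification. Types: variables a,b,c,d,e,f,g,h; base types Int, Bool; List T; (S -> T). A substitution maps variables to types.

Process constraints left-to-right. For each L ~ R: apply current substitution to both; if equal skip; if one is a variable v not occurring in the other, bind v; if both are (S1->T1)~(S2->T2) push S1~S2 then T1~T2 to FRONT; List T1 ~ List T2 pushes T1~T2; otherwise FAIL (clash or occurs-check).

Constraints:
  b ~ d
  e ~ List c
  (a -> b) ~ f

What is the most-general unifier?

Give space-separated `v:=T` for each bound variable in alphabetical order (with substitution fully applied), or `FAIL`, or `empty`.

step 1: unify b ~ d  [subst: {-} | 2 pending]
  bind b := d
step 2: unify e ~ List c  [subst: {b:=d} | 1 pending]
  bind e := List c
step 3: unify (a -> d) ~ f  [subst: {b:=d, e:=List c} | 0 pending]
  bind f := (a -> d)

Answer: b:=d e:=List c f:=(a -> d)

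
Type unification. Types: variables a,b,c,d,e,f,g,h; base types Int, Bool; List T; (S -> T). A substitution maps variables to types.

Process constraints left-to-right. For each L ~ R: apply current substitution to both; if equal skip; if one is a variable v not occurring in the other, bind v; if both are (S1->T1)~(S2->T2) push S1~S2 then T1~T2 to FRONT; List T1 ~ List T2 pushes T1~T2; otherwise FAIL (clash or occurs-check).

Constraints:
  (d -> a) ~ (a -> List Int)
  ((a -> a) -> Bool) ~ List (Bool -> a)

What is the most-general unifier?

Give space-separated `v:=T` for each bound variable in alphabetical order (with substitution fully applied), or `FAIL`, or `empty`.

Answer: FAIL

Derivation:
step 1: unify (d -> a) ~ (a -> List Int)  [subst: {-} | 1 pending]
  -> decompose arrow: push d~a, a~List Int
step 2: unify d ~ a  [subst: {-} | 2 pending]
  bind d := a
step 3: unify a ~ List Int  [subst: {d:=a} | 1 pending]
  bind a := List Int
step 4: unify ((List Int -> List Int) -> Bool) ~ List (Bool -> List Int)  [subst: {d:=a, a:=List Int} | 0 pending]
  clash: ((List Int -> List Int) -> Bool) vs List (Bool -> List Int)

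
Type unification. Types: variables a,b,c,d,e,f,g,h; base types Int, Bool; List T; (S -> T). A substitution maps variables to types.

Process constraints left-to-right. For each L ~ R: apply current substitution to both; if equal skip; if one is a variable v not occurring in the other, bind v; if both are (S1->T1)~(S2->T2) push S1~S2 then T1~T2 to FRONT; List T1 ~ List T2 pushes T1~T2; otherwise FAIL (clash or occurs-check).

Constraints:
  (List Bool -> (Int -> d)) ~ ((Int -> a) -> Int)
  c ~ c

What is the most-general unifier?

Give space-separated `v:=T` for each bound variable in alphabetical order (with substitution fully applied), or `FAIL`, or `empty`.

Answer: FAIL

Derivation:
step 1: unify (List Bool -> (Int -> d)) ~ ((Int -> a) -> Int)  [subst: {-} | 1 pending]
  -> decompose arrow: push List Bool~(Int -> a), (Int -> d)~Int
step 2: unify List Bool ~ (Int -> a)  [subst: {-} | 2 pending]
  clash: List Bool vs (Int -> a)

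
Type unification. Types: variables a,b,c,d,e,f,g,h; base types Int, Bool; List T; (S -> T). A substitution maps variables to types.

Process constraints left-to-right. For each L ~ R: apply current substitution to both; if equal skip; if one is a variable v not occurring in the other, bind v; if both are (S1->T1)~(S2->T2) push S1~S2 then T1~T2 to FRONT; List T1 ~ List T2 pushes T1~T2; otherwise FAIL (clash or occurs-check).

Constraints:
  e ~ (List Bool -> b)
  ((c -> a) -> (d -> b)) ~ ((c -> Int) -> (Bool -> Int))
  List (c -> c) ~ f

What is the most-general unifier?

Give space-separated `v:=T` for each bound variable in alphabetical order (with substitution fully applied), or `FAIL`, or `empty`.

step 1: unify e ~ (List Bool -> b)  [subst: {-} | 2 pending]
  bind e := (List Bool -> b)
step 2: unify ((c -> a) -> (d -> b)) ~ ((c -> Int) -> (Bool -> Int))  [subst: {e:=(List Bool -> b)} | 1 pending]
  -> decompose arrow: push (c -> a)~(c -> Int), (d -> b)~(Bool -> Int)
step 3: unify (c -> a) ~ (c -> Int)  [subst: {e:=(List Bool -> b)} | 2 pending]
  -> decompose arrow: push c~c, a~Int
step 4: unify c ~ c  [subst: {e:=(List Bool -> b)} | 3 pending]
  -> identical, skip
step 5: unify a ~ Int  [subst: {e:=(List Bool -> b)} | 2 pending]
  bind a := Int
step 6: unify (d -> b) ~ (Bool -> Int)  [subst: {e:=(List Bool -> b), a:=Int} | 1 pending]
  -> decompose arrow: push d~Bool, b~Int
step 7: unify d ~ Bool  [subst: {e:=(List Bool -> b), a:=Int} | 2 pending]
  bind d := Bool
step 8: unify b ~ Int  [subst: {e:=(List Bool -> b), a:=Int, d:=Bool} | 1 pending]
  bind b := Int
step 9: unify List (c -> c) ~ f  [subst: {e:=(List Bool -> b), a:=Int, d:=Bool, b:=Int} | 0 pending]
  bind f := List (c -> c)

Answer: a:=Int b:=Int d:=Bool e:=(List Bool -> Int) f:=List (c -> c)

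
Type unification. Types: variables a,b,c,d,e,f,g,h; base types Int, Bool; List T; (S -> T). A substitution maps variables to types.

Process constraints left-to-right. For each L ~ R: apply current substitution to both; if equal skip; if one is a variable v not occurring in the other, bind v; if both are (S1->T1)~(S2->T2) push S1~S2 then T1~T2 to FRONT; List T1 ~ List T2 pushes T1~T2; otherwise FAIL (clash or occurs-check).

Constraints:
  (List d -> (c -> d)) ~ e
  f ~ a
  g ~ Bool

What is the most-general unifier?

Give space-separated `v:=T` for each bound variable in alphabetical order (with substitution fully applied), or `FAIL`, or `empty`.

step 1: unify (List d -> (c -> d)) ~ e  [subst: {-} | 2 pending]
  bind e := (List d -> (c -> d))
step 2: unify f ~ a  [subst: {e:=(List d -> (c -> d))} | 1 pending]
  bind f := a
step 3: unify g ~ Bool  [subst: {e:=(List d -> (c -> d)), f:=a} | 0 pending]
  bind g := Bool

Answer: e:=(List d -> (c -> d)) f:=a g:=Bool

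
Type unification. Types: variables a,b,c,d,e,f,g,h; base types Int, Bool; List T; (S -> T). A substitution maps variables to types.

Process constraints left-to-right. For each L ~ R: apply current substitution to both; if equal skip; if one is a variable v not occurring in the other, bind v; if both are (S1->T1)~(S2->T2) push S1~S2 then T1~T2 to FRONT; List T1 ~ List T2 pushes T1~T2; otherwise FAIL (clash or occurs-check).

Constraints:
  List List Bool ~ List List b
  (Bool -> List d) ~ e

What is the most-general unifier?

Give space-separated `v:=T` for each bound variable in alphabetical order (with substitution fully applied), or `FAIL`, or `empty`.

step 1: unify List List Bool ~ List List b  [subst: {-} | 1 pending]
  -> decompose List: push List Bool~List b
step 2: unify List Bool ~ List b  [subst: {-} | 1 pending]
  -> decompose List: push Bool~b
step 3: unify Bool ~ b  [subst: {-} | 1 pending]
  bind b := Bool
step 4: unify (Bool -> List d) ~ e  [subst: {b:=Bool} | 0 pending]
  bind e := (Bool -> List d)

Answer: b:=Bool e:=(Bool -> List d)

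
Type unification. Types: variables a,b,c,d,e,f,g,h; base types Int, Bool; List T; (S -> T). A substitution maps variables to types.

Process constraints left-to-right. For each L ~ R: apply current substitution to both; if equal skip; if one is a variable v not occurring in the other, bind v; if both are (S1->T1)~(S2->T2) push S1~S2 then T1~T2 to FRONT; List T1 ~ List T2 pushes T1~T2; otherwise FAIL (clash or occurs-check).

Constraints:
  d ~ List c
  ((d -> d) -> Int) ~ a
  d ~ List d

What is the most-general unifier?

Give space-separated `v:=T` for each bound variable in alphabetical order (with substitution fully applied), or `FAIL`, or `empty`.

Answer: FAIL

Derivation:
step 1: unify d ~ List c  [subst: {-} | 2 pending]
  bind d := List c
step 2: unify ((List c -> List c) -> Int) ~ a  [subst: {d:=List c} | 1 pending]
  bind a := ((List c -> List c) -> Int)
step 3: unify List c ~ List List c  [subst: {d:=List c, a:=((List c -> List c) -> Int)} | 0 pending]
  -> decompose List: push c~List c
step 4: unify c ~ List c  [subst: {d:=List c, a:=((List c -> List c) -> Int)} | 0 pending]
  occurs-check fail: c in List c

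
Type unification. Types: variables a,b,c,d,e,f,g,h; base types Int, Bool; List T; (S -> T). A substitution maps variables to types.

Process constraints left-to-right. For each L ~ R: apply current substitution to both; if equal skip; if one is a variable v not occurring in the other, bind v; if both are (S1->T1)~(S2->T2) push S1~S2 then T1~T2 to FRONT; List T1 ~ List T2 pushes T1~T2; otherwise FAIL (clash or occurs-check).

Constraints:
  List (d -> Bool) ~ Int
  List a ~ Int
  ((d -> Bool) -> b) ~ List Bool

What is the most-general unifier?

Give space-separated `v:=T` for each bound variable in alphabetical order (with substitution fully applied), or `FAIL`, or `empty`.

Answer: FAIL

Derivation:
step 1: unify List (d -> Bool) ~ Int  [subst: {-} | 2 pending]
  clash: List (d -> Bool) vs Int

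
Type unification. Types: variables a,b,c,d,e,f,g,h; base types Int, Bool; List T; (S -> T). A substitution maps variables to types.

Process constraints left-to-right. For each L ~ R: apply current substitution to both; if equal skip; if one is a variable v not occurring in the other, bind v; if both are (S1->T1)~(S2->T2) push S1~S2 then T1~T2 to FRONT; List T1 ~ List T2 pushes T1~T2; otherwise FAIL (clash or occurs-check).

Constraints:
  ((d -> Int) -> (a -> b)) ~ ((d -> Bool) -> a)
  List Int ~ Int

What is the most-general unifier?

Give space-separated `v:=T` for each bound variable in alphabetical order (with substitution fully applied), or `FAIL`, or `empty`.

Answer: FAIL

Derivation:
step 1: unify ((d -> Int) -> (a -> b)) ~ ((d -> Bool) -> a)  [subst: {-} | 1 pending]
  -> decompose arrow: push (d -> Int)~(d -> Bool), (a -> b)~a
step 2: unify (d -> Int) ~ (d -> Bool)  [subst: {-} | 2 pending]
  -> decompose arrow: push d~d, Int~Bool
step 3: unify d ~ d  [subst: {-} | 3 pending]
  -> identical, skip
step 4: unify Int ~ Bool  [subst: {-} | 2 pending]
  clash: Int vs Bool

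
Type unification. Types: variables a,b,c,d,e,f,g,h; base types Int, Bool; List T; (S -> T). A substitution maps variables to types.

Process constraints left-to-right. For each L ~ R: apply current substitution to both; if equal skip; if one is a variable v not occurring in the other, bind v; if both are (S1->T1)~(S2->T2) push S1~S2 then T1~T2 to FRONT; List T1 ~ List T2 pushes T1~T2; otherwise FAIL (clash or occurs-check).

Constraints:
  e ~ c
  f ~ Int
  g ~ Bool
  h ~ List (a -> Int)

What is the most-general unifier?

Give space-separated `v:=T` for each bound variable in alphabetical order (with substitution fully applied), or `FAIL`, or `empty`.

Answer: e:=c f:=Int g:=Bool h:=List (a -> Int)

Derivation:
step 1: unify e ~ c  [subst: {-} | 3 pending]
  bind e := c
step 2: unify f ~ Int  [subst: {e:=c} | 2 pending]
  bind f := Int
step 3: unify g ~ Bool  [subst: {e:=c, f:=Int} | 1 pending]
  bind g := Bool
step 4: unify h ~ List (a -> Int)  [subst: {e:=c, f:=Int, g:=Bool} | 0 pending]
  bind h := List (a -> Int)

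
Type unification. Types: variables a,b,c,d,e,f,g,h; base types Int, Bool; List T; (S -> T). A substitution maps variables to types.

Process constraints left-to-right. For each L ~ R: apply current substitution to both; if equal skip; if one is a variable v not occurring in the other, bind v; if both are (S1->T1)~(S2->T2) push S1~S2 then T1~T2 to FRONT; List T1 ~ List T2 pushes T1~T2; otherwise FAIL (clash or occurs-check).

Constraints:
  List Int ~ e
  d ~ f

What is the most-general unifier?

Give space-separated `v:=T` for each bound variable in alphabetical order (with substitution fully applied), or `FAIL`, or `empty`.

Answer: d:=f e:=List Int

Derivation:
step 1: unify List Int ~ e  [subst: {-} | 1 pending]
  bind e := List Int
step 2: unify d ~ f  [subst: {e:=List Int} | 0 pending]
  bind d := f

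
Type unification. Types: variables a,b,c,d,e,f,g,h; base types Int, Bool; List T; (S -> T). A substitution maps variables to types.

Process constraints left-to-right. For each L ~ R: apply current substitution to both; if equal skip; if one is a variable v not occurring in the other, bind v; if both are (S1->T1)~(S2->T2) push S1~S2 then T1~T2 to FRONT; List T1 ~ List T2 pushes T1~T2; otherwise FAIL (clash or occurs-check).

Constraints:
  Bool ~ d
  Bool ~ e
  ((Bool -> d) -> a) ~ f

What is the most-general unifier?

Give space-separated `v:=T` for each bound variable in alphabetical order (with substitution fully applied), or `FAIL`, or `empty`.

Answer: d:=Bool e:=Bool f:=((Bool -> Bool) -> a)

Derivation:
step 1: unify Bool ~ d  [subst: {-} | 2 pending]
  bind d := Bool
step 2: unify Bool ~ e  [subst: {d:=Bool} | 1 pending]
  bind e := Bool
step 3: unify ((Bool -> Bool) -> a) ~ f  [subst: {d:=Bool, e:=Bool} | 0 pending]
  bind f := ((Bool -> Bool) -> a)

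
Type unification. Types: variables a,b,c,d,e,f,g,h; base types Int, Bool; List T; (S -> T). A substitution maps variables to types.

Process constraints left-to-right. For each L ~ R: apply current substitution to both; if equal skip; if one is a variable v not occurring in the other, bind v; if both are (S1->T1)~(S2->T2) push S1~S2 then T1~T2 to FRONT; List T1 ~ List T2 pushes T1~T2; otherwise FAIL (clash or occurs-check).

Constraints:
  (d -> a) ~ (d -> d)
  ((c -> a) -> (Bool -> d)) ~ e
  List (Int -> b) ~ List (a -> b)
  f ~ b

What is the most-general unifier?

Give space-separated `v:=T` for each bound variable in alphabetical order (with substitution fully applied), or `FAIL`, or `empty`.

step 1: unify (d -> a) ~ (d -> d)  [subst: {-} | 3 pending]
  -> decompose arrow: push d~d, a~d
step 2: unify d ~ d  [subst: {-} | 4 pending]
  -> identical, skip
step 3: unify a ~ d  [subst: {-} | 3 pending]
  bind a := d
step 4: unify ((c -> d) -> (Bool -> d)) ~ e  [subst: {a:=d} | 2 pending]
  bind e := ((c -> d) -> (Bool -> d))
step 5: unify List (Int -> b) ~ List (d -> b)  [subst: {a:=d, e:=((c -> d) -> (Bool -> d))} | 1 pending]
  -> decompose List: push (Int -> b)~(d -> b)
step 6: unify (Int -> b) ~ (d -> b)  [subst: {a:=d, e:=((c -> d) -> (Bool -> d))} | 1 pending]
  -> decompose arrow: push Int~d, b~b
step 7: unify Int ~ d  [subst: {a:=d, e:=((c -> d) -> (Bool -> d))} | 2 pending]
  bind d := Int
step 8: unify b ~ b  [subst: {a:=d, e:=((c -> d) -> (Bool -> d)), d:=Int} | 1 pending]
  -> identical, skip
step 9: unify f ~ b  [subst: {a:=d, e:=((c -> d) -> (Bool -> d)), d:=Int} | 0 pending]
  bind f := b

Answer: a:=Int d:=Int e:=((c -> Int) -> (Bool -> Int)) f:=b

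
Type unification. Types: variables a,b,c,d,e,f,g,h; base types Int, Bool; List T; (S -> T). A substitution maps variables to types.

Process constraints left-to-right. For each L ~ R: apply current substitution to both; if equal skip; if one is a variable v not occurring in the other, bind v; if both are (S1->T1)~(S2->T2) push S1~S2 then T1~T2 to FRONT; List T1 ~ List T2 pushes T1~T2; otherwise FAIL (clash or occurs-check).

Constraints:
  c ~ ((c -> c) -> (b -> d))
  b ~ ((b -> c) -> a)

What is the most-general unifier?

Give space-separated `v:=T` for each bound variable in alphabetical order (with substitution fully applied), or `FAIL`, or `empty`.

Answer: FAIL

Derivation:
step 1: unify c ~ ((c -> c) -> (b -> d))  [subst: {-} | 1 pending]
  occurs-check fail: c in ((c -> c) -> (b -> d))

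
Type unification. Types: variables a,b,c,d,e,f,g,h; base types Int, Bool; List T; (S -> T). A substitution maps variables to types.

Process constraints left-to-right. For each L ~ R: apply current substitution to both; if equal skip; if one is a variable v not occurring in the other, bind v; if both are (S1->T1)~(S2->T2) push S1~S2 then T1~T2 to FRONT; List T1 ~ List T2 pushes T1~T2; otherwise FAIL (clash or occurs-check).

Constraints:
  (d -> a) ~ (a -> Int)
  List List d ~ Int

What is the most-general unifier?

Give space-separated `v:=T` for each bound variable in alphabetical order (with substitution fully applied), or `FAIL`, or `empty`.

step 1: unify (d -> a) ~ (a -> Int)  [subst: {-} | 1 pending]
  -> decompose arrow: push d~a, a~Int
step 2: unify d ~ a  [subst: {-} | 2 pending]
  bind d := a
step 3: unify a ~ Int  [subst: {d:=a} | 1 pending]
  bind a := Int
step 4: unify List List Int ~ Int  [subst: {d:=a, a:=Int} | 0 pending]
  clash: List List Int vs Int

Answer: FAIL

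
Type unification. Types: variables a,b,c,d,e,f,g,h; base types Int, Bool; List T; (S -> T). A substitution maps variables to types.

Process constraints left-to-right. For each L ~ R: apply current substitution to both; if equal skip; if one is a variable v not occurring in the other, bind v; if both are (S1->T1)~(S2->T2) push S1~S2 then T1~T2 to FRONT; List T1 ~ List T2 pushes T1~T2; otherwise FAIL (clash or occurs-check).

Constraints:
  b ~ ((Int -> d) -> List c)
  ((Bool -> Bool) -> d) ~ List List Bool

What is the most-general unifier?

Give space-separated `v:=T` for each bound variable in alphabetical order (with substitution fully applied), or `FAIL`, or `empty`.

step 1: unify b ~ ((Int -> d) -> List c)  [subst: {-} | 1 pending]
  bind b := ((Int -> d) -> List c)
step 2: unify ((Bool -> Bool) -> d) ~ List List Bool  [subst: {b:=((Int -> d) -> List c)} | 0 pending]
  clash: ((Bool -> Bool) -> d) vs List List Bool

Answer: FAIL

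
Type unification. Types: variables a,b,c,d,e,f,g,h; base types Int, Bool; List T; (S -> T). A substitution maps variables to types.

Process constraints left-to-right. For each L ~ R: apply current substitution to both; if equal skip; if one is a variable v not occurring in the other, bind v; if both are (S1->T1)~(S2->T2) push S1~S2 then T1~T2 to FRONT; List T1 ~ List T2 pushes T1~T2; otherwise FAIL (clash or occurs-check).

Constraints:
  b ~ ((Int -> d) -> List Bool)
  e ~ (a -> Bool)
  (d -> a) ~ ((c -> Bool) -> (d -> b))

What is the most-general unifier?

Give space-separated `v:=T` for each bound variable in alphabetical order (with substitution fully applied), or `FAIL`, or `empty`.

step 1: unify b ~ ((Int -> d) -> List Bool)  [subst: {-} | 2 pending]
  bind b := ((Int -> d) -> List Bool)
step 2: unify e ~ (a -> Bool)  [subst: {b:=((Int -> d) -> List Bool)} | 1 pending]
  bind e := (a -> Bool)
step 3: unify (d -> a) ~ ((c -> Bool) -> (d -> ((Int -> d) -> List Bool)))  [subst: {b:=((Int -> d) -> List Bool), e:=(a -> Bool)} | 0 pending]
  -> decompose arrow: push d~(c -> Bool), a~(d -> ((Int -> d) -> List Bool))
step 4: unify d ~ (c -> Bool)  [subst: {b:=((Int -> d) -> List Bool), e:=(a -> Bool)} | 1 pending]
  bind d := (c -> Bool)
step 5: unify a ~ ((c -> Bool) -> ((Int -> (c -> Bool)) -> List Bool))  [subst: {b:=((Int -> d) -> List Bool), e:=(a -> Bool), d:=(c -> Bool)} | 0 pending]
  bind a := ((c -> Bool) -> ((Int -> (c -> Bool)) -> List Bool))

Answer: a:=((c -> Bool) -> ((Int -> (c -> Bool)) -> List Bool)) b:=((Int -> (c -> Bool)) -> List Bool) d:=(c -> Bool) e:=(((c -> Bool) -> ((Int -> (c -> Bool)) -> List Bool)) -> Bool)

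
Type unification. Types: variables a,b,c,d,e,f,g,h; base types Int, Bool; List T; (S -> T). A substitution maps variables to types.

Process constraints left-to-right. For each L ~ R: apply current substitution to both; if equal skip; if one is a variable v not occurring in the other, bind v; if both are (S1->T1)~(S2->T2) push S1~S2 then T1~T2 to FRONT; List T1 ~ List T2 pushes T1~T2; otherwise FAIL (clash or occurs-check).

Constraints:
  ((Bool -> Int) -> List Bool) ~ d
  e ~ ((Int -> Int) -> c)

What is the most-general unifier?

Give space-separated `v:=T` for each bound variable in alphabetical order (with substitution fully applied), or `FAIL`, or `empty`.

Answer: d:=((Bool -> Int) -> List Bool) e:=((Int -> Int) -> c)

Derivation:
step 1: unify ((Bool -> Int) -> List Bool) ~ d  [subst: {-} | 1 pending]
  bind d := ((Bool -> Int) -> List Bool)
step 2: unify e ~ ((Int -> Int) -> c)  [subst: {d:=((Bool -> Int) -> List Bool)} | 0 pending]
  bind e := ((Int -> Int) -> c)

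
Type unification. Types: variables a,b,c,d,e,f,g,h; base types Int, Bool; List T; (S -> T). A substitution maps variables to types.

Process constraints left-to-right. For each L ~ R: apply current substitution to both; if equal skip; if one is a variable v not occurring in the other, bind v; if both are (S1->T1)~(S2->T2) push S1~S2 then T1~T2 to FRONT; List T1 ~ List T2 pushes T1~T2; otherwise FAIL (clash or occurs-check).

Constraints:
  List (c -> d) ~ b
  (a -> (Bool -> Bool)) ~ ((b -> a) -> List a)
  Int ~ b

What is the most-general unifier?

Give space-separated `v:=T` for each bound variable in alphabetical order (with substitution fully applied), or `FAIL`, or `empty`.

step 1: unify List (c -> d) ~ b  [subst: {-} | 2 pending]
  bind b := List (c -> d)
step 2: unify (a -> (Bool -> Bool)) ~ ((List (c -> d) -> a) -> List a)  [subst: {b:=List (c -> d)} | 1 pending]
  -> decompose arrow: push a~(List (c -> d) -> a), (Bool -> Bool)~List a
step 3: unify a ~ (List (c -> d) -> a)  [subst: {b:=List (c -> d)} | 2 pending]
  occurs-check fail: a in (List (c -> d) -> a)

Answer: FAIL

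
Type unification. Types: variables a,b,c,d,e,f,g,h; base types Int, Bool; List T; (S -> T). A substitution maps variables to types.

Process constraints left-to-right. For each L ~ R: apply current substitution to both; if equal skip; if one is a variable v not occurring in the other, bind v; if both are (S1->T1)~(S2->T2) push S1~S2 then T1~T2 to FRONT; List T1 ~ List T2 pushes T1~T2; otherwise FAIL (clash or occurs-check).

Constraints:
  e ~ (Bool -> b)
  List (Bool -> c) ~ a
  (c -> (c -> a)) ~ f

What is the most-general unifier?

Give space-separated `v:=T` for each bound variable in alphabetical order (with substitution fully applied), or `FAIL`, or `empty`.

step 1: unify e ~ (Bool -> b)  [subst: {-} | 2 pending]
  bind e := (Bool -> b)
step 2: unify List (Bool -> c) ~ a  [subst: {e:=(Bool -> b)} | 1 pending]
  bind a := List (Bool -> c)
step 3: unify (c -> (c -> List (Bool -> c))) ~ f  [subst: {e:=(Bool -> b), a:=List (Bool -> c)} | 0 pending]
  bind f := (c -> (c -> List (Bool -> c)))

Answer: a:=List (Bool -> c) e:=(Bool -> b) f:=(c -> (c -> List (Bool -> c)))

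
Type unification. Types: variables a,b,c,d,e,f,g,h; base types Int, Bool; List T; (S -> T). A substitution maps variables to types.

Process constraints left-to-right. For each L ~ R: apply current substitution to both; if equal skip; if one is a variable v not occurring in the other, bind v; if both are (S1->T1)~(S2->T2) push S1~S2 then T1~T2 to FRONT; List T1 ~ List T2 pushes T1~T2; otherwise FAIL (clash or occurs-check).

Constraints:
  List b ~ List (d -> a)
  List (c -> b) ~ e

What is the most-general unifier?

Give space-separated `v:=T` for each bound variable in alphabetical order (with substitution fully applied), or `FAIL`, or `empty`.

step 1: unify List b ~ List (d -> a)  [subst: {-} | 1 pending]
  -> decompose List: push b~(d -> a)
step 2: unify b ~ (d -> a)  [subst: {-} | 1 pending]
  bind b := (d -> a)
step 3: unify List (c -> (d -> a)) ~ e  [subst: {b:=(d -> a)} | 0 pending]
  bind e := List (c -> (d -> a))

Answer: b:=(d -> a) e:=List (c -> (d -> a))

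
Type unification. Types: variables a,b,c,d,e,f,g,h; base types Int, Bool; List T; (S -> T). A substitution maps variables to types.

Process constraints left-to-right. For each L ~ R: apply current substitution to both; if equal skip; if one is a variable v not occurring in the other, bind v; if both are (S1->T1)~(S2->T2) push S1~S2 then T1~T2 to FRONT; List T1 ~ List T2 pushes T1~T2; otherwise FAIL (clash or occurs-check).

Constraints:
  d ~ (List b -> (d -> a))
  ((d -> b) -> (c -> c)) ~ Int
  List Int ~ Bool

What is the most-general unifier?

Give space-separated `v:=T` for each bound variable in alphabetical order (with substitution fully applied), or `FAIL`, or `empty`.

step 1: unify d ~ (List b -> (d -> a))  [subst: {-} | 2 pending]
  occurs-check fail: d in (List b -> (d -> a))

Answer: FAIL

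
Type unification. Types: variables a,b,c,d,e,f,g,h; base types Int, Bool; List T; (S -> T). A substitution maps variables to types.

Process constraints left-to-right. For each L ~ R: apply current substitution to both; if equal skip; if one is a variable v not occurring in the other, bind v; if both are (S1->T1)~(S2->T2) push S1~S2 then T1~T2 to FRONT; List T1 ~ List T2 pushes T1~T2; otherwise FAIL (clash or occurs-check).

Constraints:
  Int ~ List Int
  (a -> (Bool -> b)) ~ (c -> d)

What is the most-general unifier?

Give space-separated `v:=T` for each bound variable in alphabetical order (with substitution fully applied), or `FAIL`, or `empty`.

step 1: unify Int ~ List Int  [subst: {-} | 1 pending]
  clash: Int vs List Int

Answer: FAIL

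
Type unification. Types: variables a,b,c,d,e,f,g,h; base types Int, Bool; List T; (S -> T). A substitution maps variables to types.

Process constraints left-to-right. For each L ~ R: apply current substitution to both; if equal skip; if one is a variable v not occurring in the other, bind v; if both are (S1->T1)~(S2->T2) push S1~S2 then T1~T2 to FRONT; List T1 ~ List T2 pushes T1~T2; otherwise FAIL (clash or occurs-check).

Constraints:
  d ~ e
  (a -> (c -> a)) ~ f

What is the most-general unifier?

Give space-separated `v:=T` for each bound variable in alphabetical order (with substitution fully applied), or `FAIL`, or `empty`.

Answer: d:=e f:=(a -> (c -> a))

Derivation:
step 1: unify d ~ e  [subst: {-} | 1 pending]
  bind d := e
step 2: unify (a -> (c -> a)) ~ f  [subst: {d:=e} | 0 pending]
  bind f := (a -> (c -> a))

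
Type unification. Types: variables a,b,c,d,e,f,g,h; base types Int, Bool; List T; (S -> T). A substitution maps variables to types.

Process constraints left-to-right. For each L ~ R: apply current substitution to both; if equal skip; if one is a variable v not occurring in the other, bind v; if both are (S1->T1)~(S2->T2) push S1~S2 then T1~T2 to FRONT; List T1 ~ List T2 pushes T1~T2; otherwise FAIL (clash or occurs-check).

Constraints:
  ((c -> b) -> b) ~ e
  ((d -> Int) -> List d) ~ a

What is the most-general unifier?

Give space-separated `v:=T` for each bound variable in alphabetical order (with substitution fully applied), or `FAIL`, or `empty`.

step 1: unify ((c -> b) -> b) ~ e  [subst: {-} | 1 pending]
  bind e := ((c -> b) -> b)
step 2: unify ((d -> Int) -> List d) ~ a  [subst: {e:=((c -> b) -> b)} | 0 pending]
  bind a := ((d -> Int) -> List d)

Answer: a:=((d -> Int) -> List d) e:=((c -> b) -> b)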